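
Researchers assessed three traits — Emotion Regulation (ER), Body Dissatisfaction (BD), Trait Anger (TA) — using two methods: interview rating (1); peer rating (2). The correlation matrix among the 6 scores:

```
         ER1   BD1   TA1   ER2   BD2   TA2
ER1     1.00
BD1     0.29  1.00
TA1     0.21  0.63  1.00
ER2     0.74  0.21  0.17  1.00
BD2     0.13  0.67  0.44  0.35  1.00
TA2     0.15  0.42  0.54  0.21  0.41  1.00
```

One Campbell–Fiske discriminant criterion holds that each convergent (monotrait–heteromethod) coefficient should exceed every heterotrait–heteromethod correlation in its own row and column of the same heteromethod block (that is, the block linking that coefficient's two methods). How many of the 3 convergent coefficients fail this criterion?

0

Each convergent coefficient versus the relevant comparison correlations:
ER (methods 1·2): 0.74 vs {0.13, 0.21, 0.15, 0.17} → pass.
BD (methods 1·2): 0.67 vs {0.21, 0.13, 0.42, 0.44} → pass.
TA (methods 1·2): 0.54 vs {0.17, 0.15, 0.44, 0.42} → pass.
0 of 3 fail.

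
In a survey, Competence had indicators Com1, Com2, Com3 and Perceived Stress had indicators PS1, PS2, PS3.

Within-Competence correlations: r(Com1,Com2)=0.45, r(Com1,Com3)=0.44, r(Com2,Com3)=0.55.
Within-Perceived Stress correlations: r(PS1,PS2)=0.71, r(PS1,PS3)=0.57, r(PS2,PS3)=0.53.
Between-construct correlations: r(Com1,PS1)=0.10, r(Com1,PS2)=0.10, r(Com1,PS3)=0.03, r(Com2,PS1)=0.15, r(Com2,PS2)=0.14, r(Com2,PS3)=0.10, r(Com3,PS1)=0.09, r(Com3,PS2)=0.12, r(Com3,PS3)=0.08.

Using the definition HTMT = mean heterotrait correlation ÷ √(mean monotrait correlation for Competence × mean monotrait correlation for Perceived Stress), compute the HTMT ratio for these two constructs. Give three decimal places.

Between-construct mean = 0.91/9 = 0.1011.
Mean within-Com = 1.44/3 = 0.4800; mean within-PS = 1.81/3 = 0.6033.
Geometric mean = √(0.4800 × 0.6033) = 0.5381.
HTMT = 0.1011 / 0.5381 = 0.188.

0.188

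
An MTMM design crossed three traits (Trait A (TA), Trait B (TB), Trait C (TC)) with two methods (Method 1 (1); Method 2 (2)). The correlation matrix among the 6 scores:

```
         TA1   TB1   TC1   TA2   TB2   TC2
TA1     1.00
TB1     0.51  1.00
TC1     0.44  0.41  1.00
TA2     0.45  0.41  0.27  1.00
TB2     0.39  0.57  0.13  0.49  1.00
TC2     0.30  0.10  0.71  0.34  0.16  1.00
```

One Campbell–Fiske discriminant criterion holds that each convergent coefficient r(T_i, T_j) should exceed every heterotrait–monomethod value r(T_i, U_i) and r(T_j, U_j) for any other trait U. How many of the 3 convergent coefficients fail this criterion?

Convergent coefficients and their comparison sets:
TA (methods 1·2): 0.45 vs {0.51, 0.49, 0.44, 0.34} → fail.
TB (methods 1·2): 0.57 vs {0.51, 0.49, 0.41, 0.16} → pass.
TC (methods 1·2): 0.71 vs {0.44, 0.34, 0.41, 0.16} → pass.
1 of 3 fail.

1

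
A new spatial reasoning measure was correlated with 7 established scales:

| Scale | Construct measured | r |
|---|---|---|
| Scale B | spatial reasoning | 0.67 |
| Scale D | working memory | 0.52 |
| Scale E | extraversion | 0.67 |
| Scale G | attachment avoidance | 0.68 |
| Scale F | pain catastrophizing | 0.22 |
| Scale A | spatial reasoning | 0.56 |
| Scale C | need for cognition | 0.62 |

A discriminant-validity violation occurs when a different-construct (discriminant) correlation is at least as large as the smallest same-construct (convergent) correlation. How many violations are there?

Convergent (same construct = spatial reasoning): Scale B, Scale A.
Smallest convergent = 0.56. Discriminant values: 0.52, 0.67, 0.68, 0.22, 0.62; count ≥ 0.56 → 3.

3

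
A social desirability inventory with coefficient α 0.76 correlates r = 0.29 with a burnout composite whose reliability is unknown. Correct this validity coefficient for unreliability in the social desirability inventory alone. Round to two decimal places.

0.33

Single correction: r_c = r_obs / √r_xx = 0.29 / √0.76 = 0.29 / 0.8718 ≈ 0.33.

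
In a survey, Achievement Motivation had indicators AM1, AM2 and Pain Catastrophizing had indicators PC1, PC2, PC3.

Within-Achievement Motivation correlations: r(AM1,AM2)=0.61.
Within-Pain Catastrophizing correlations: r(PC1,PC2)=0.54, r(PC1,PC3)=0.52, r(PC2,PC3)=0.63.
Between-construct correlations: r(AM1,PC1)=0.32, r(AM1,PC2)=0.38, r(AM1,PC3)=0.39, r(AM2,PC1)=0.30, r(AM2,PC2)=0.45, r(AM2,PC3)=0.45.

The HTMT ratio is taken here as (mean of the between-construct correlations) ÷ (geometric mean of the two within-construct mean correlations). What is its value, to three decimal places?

0.651

Between-construct mean = 2.29/6 = 0.3817.
Mean within-AM = 0.61/1 = 0.6100; mean within-PC = 1.69/3 = 0.5633.
Geometric mean = √(0.6100 × 0.5633) = 0.5862.
HTMT = 0.3817 / 0.5862 = 0.651.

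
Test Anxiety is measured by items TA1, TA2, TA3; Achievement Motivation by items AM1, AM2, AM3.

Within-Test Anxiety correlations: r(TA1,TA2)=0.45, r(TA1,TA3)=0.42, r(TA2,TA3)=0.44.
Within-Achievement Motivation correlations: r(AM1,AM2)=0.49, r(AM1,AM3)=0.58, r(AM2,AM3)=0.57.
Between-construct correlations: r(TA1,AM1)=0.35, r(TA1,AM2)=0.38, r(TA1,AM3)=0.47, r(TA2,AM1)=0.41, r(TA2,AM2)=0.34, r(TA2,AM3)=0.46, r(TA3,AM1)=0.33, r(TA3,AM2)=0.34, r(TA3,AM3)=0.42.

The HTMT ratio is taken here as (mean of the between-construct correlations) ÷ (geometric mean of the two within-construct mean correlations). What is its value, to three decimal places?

Mean between = 3.50/9 = 0.3889.
Mean within-TA = 1.31/3 = 0.4367; mean within-AM = 1.64/3 = 0.5467.
Geometric mean = √(0.4367 × 0.5467) = 0.4886.
HTMT = 0.3889 / 0.4886 = 0.796.

0.796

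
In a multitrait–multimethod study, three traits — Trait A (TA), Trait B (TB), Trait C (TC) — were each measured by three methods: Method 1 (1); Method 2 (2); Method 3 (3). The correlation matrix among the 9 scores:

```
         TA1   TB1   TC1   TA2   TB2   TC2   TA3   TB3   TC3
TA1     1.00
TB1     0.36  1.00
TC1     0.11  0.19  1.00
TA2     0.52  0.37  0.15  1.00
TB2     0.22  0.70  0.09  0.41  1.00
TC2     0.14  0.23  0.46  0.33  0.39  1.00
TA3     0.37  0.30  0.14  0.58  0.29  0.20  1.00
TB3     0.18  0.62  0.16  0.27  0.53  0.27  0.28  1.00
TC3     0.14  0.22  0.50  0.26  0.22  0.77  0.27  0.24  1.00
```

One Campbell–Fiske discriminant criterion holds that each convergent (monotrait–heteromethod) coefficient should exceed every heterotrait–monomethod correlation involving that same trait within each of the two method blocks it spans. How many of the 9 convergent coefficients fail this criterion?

0

Each convergent coefficient versus the relevant comparison correlations:
TA (methods 1·2): 0.52 vs {0.36, 0.41, 0.11, 0.33} → pass.
TA (methods 1·3): 0.37 vs {0.36, 0.28, 0.11, 0.27} → pass.
TA (methods 2·3): 0.58 vs {0.41, 0.28, 0.33, 0.27} → pass.
TB (methods 1·2): 0.70 vs {0.36, 0.41, 0.19, 0.39} → pass.
TB (methods 1·3): 0.62 vs {0.36, 0.28, 0.19, 0.24} → pass.
TB (methods 2·3): 0.53 vs {0.41, 0.28, 0.39, 0.24} → pass.
TC (methods 1·2): 0.46 vs {0.11, 0.33, 0.19, 0.39} → pass.
TC (methods 1·3): 0.50 vs {0.11, 0.27, 0.19, 0.24} → pass.
TC (methods 2·3): 0.77 vs {0.33, 0.27, 0.39, 0.24} → pass.
0 of 9 fail.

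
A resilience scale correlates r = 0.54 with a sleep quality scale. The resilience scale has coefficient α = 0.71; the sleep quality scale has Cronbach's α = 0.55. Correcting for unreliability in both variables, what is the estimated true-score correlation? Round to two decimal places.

0.86

r_true = r_obs / √(r_xx · r_yy) = 0.54 / √(0.71 × 0.55) = 0.54 / √0.3905 = 0.54 / 0.6249 ≈ 0.86.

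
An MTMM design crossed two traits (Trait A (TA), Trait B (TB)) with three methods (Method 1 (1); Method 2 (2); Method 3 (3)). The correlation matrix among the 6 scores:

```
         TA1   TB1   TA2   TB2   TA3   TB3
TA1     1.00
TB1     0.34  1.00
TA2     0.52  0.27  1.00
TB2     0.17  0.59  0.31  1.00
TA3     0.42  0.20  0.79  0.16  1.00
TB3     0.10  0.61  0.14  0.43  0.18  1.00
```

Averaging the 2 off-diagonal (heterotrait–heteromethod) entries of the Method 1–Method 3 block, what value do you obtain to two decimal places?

0.15

HTHM values (method 1 × method 3): 0.10, 0.20; mean = 0.30/2 = 0.15.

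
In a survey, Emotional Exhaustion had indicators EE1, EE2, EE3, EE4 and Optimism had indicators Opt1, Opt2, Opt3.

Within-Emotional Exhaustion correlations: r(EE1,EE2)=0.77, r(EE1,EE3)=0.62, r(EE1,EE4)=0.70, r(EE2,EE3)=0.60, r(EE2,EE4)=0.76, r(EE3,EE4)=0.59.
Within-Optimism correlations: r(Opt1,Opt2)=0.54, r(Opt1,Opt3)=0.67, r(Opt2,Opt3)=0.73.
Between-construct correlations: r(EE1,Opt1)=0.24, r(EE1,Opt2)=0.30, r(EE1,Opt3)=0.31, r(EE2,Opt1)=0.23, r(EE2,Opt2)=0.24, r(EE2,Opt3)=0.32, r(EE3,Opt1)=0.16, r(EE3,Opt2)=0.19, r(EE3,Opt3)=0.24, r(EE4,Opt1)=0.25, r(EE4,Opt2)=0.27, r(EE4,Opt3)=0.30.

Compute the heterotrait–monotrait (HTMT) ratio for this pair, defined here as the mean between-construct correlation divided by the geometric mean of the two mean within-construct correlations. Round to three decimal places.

Mean heterotrait r = 3.05/12 = 0.2542.
Mean within-EE = 4.04/6 = 0.6733; mean within-Opt = 1.94/3 = 0.6467.
Geometric mean = √(0.6733 × 0.6467) = 0.6599.
HTMT = 0.2542 / 0.6599 = 0.385.

0.385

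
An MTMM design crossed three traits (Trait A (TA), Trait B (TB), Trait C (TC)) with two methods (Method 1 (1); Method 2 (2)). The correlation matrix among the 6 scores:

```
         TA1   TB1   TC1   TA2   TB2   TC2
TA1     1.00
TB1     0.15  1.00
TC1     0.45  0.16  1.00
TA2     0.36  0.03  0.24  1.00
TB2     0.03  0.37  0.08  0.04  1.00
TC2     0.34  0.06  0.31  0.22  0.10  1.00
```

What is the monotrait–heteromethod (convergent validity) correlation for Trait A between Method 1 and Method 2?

Same trait (TA), different methods: r(TA1, TA2) = 0.36.

0.36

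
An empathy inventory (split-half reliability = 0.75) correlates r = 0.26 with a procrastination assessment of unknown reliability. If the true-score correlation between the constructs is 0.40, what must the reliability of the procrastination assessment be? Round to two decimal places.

0.56

r_true = r_obs / √(r_xx · r_yy) ⇒ 0.40 = 0.26 / √(0.75 · r_yy).
√(0.75 · r_yy) = 0.26 / 0.40 = 0.6500; 0.75 · r_yy = 0.4225; r_yy = 0.4225 / 0.75 ≈ 0.56.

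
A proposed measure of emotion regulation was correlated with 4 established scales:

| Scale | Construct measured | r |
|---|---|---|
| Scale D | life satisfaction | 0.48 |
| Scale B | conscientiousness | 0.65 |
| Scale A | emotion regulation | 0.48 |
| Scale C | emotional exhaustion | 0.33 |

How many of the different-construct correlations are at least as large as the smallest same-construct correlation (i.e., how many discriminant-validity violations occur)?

2

Convergent (same construct = emotion regulation): Scale A.
Smallest convergent = 0.48. Discriminant values: 0.48, 0.65, 0.33; count ≥ 0.48 → 2.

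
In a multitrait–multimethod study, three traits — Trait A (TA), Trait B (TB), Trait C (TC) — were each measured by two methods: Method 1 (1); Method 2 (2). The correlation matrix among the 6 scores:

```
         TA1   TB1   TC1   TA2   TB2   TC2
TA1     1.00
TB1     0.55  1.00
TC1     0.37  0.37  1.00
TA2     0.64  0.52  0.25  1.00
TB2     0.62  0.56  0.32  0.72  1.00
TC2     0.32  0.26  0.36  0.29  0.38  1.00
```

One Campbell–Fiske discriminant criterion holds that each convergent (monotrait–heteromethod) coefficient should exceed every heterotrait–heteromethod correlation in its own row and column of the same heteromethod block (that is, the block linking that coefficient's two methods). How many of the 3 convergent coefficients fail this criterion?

1

Convergent coefficients and their comparison sets:
TA (methods 1·2): 0.64 vs {0.62, 0.52, 0.32, 0.25} → pass.
TB (methods 1·2): 0.56 vs {0.52, 0.62, 0.26, 0.32} → fail.
TC (methods 1·2): 0.36 vs {0.25, 0.32, 0.32, 0.26} → pass.
1 of 3 fail.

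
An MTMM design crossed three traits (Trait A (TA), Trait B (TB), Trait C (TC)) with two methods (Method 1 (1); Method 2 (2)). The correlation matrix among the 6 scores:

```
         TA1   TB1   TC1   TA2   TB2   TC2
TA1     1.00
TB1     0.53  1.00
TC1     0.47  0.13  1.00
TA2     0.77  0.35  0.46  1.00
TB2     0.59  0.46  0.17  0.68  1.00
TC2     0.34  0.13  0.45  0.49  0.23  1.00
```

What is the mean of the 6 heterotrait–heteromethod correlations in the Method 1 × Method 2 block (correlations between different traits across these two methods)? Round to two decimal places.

HTHM values (method 1 × method 2): 0.59, 0.34, 0.35, 0.13, 0.46, 0.17; mean = 2.04/6 = 0.34.

0.34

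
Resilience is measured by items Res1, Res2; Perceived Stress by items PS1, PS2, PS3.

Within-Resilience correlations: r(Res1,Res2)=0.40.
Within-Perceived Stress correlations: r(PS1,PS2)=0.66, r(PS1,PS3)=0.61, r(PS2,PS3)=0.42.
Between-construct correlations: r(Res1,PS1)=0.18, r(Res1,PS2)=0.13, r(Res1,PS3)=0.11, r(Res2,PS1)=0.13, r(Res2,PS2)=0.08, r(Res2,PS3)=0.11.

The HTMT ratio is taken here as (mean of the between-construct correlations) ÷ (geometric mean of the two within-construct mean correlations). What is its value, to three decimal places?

Mean between = 0.74/6 = 0.1233.
Mean within-Res = 0.40/1 = 0.4000; mean within-PS = 1.69/3 = 0.5633.
Geometric mean = √(0.4000 × 0.5633) = 0.4747.
HTMT = 0.1233 / 0.4747 = 0.260.

0.260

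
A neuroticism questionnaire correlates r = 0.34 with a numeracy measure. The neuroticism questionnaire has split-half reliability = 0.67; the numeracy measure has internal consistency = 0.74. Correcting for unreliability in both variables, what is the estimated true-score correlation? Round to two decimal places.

0.48

r_true = r_obs / √(r_xx · r_yy) = 0.34 / √(0.67 × 0.74) = 0.34 / √0.4958 = 0.34 / 0.7041 ≈ 0.48.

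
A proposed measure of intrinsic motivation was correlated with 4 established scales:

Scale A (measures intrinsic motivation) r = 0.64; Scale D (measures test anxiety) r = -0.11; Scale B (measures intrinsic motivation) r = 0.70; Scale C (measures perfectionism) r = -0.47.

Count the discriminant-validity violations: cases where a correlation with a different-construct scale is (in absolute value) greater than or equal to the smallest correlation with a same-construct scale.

Convergent (same construct = intrinsic motivation): Scale A, Scale B.
Smallest convergent = 0.64. Discriminant |r|: 0.11, 0.47; count ≥ 0.64 → 0.

0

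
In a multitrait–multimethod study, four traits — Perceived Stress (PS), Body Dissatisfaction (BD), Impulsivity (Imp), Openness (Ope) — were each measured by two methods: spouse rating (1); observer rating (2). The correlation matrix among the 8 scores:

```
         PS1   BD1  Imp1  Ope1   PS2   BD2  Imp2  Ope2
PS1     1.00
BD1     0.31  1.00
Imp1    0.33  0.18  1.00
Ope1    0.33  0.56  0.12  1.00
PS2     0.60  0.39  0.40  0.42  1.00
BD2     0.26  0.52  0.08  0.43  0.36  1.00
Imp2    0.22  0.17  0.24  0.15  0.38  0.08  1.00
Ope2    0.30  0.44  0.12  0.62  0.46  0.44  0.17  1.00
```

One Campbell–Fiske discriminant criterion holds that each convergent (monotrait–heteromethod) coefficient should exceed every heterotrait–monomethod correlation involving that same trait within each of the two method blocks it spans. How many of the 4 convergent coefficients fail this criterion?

Each convergent coefficient versus the relevant comparison correlations:
PS (methods 1·2): 0.60 vs {0.31, 0.36, 0.33, 0.38, 0.33, 0.46} → pass.
BD (methods 1·2): 0.52 vs {0.31, 0.36, 0.18, 0.08, 0.56, 0.44} → fail.
Imp (methods 1·2): 0.24 vs {0.33, 0.38, 0.18, 0.08, 0.12, 0.17} → fail.
Ope (methods 1·2): 0.62 vs {0.33, 0.46, 0.56, 0.44, 0.12, 0.17} → pass.
2 of 4 fail.

2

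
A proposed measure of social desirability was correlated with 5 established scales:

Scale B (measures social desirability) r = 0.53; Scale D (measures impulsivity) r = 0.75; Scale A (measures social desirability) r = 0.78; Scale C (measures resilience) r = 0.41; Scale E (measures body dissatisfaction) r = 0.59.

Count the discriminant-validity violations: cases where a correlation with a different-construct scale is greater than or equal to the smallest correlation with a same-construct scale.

2

Convergent (same construct = social desirability): Scale B, Scale A.
Smallest convergent = 0.53. Discriminant values: 0.75, 0.41, 0.59; count ≥ 0.53 → 2.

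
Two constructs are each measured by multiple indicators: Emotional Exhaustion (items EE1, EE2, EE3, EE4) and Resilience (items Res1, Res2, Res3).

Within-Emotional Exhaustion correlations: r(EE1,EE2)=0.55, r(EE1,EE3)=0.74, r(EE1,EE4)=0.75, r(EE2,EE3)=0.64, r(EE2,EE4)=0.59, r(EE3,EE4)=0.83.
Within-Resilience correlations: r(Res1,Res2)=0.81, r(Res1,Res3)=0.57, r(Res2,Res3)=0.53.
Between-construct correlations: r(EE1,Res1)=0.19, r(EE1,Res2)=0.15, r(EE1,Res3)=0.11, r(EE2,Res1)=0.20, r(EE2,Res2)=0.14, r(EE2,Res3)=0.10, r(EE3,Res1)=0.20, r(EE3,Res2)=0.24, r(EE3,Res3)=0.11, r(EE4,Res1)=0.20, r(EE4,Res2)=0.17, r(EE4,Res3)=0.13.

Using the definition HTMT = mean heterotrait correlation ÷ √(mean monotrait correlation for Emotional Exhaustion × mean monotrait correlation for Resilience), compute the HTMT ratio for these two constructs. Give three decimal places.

0.245

Mean between = 1.94/12 = 0.1617.
Mean within-EE = 4.10/6 = 0.6833; mean within-Res = 1.91/3 = 0.6367.
Geometric mean = √(0.6833 × 0.6367) = 0.6596.
HTMT = 0.1617 / 0.6596 = 0.245.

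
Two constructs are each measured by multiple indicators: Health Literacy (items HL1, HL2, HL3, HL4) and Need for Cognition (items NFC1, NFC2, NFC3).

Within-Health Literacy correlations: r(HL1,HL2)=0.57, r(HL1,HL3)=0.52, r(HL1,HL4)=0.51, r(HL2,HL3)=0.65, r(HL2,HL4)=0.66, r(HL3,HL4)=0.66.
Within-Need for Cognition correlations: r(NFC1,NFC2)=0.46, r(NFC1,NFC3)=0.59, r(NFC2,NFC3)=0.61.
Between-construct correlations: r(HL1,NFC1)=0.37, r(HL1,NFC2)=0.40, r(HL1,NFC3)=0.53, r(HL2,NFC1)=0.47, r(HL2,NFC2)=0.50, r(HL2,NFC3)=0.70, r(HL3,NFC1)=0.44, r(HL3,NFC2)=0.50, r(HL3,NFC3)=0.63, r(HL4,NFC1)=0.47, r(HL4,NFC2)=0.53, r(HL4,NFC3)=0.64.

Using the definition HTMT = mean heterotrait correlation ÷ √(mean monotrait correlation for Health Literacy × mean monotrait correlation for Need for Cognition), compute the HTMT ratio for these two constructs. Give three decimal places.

Between-construct mean = 6.18/12 = 0.5150.
Mean within-HL = 3.57/6 = 0.5950; mean within-NFC = 1.66/3 = 0.5533.
Geometric mean = √(0.5950 × 0.5533) = 0.5738.
HTMT = 0.5150 / 0.5738 = 0.898.

0.898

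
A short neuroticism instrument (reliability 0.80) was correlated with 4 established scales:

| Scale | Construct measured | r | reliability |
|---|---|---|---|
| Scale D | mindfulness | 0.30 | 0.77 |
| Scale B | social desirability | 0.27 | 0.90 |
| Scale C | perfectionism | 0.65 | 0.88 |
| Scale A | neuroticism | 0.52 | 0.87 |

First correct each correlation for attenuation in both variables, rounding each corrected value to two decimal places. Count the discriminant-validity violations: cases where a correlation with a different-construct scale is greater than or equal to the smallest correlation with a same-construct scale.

1

Disattenuated r (r / √(r_scale · r_new)):
  Scale D (disc): 0.30 / √(0.77·0.80) = 0.38
  Scale B (disc): 0.27 / √(0.90·0.80) = 0.32
  Scale C (disc): 0.65 / √(0.88·0.80) = 0.77
  Scale A (conv): 0.52 / √(0.87·0.80) = 0.62
Smallest convergent = 0.62. Discriminant values: 0.38, 0.32, 0.77; count ≥ 0.62 → 1.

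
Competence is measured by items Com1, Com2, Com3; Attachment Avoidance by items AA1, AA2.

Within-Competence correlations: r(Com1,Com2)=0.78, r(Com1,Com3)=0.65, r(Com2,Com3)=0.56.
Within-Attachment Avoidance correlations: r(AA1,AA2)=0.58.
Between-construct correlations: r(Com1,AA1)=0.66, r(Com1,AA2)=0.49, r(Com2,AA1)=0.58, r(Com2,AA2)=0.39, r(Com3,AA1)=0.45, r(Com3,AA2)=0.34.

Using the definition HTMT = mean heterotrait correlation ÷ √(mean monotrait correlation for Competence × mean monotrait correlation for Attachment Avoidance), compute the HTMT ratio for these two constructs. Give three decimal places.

Mean between = 2.91/6 = 0.4850.
Mean within-Com = 1.99/3 = 0.6633; mean within-AA = 0.58/1 = 0.5800.
Geometric mean = √(0.6633 × 0.5800) = 0.6203.
HTMT = 0.4850 / 0.6203 = 0.782.

0.782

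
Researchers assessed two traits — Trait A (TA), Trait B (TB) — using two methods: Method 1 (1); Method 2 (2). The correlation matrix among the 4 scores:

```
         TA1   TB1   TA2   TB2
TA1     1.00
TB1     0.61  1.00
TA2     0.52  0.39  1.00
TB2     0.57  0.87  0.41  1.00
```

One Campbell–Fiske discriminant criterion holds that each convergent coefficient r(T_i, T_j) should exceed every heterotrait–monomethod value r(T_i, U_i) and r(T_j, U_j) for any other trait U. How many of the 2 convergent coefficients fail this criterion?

1

Each convergent coefficient versus the relevant comparison correlations:
TA (methods 1·2): 0.52 vs {0.61, 0.41} → fail.
TB (methods 1·2): 0.87 vs {0.61, 0.41} → pass.
1 of 2 fail.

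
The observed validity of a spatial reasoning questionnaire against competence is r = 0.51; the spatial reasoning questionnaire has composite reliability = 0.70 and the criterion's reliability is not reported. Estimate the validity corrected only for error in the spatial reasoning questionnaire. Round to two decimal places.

Single correction: r_c = r_obs / √r_xx = 0.51 / √0.70 = 0.51 / 0.8367 ≈ 0.61.

0.61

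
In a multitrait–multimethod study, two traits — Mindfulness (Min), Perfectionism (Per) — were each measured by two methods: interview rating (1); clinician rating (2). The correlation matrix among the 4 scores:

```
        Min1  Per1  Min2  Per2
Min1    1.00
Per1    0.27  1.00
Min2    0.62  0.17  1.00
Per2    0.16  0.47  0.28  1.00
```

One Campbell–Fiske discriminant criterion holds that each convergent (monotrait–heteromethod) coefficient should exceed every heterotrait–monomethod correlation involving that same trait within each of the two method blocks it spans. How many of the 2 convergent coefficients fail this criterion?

Checking each validity diagonal entry against its comparison values:
Min (methods 1·2): 0.62 vs {0.27, 0.28} → pass.
Per (methods 1·2): 0.47 vs {0.27, 0.28} → pass.
0 of 2 fail.

0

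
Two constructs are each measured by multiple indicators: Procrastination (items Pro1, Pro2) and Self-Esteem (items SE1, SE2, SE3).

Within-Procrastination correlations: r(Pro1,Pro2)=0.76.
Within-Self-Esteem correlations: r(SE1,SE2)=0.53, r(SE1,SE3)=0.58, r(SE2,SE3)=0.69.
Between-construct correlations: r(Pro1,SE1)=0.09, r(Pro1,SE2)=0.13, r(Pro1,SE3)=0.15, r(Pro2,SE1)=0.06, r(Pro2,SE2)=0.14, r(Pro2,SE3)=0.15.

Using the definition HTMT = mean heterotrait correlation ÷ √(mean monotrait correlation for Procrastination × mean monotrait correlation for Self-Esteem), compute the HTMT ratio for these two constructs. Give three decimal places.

Between-construct mean = 0.72/6 = 0.1200.
Mean within-Pro = 0.76/1 = 0.7600; mean within-SE = 1.80/3 = 0.6000.
Geometric mean = √(0.7600 × 0.6000) = 0.6753.
HTMT = 0.1200 / 0.6753 = 0.178.

0.178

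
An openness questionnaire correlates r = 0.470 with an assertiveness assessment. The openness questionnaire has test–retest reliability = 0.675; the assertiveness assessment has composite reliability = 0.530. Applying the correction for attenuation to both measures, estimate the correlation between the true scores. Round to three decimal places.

r_true = r_obs / √(r_xx · r_yy) = 0.470 / √(0.675 × 0.530) = 0.470 / √0.357750 = 0.470 / 0.5981 ≈ 0.786.

0.786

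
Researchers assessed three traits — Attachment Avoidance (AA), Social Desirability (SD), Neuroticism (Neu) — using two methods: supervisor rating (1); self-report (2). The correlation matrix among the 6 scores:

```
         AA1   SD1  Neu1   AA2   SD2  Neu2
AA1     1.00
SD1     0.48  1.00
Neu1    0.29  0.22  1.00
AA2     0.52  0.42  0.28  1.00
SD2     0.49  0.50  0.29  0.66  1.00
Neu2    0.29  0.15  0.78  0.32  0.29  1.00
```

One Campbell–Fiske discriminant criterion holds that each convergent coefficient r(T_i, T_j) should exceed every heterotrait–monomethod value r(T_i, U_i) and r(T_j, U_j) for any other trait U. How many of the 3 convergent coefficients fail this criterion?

2

Checking each validity diagonal entry against its comparison values:
AA (methods 1·2): 0.52 vs {0.48, 0.66, 0.29, 0.32} → fail.
SD (methods 1·2): 0.50 vs {0.48, 0.66, 0.22, 0.29} → fail.
Neu (methods 1·2): 0.78 vs {0.29, 0.32, 0.22, 0.29} → pass.
2 of 3 fail.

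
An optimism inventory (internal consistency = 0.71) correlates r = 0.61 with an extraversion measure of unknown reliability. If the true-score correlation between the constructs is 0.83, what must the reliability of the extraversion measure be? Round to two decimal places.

r_true = r_obs / √(r_xx · r_yy) ⇒ 0.83 = 0.61 / √(0.71 · r_yy).
√(0.71 · r_yy) = 0.61 / 0.83 = 0.7349; 0.71 · r_yy = 0.5401; r_yy = 0.5401 / 0.71 ≈ 0.76.

0.76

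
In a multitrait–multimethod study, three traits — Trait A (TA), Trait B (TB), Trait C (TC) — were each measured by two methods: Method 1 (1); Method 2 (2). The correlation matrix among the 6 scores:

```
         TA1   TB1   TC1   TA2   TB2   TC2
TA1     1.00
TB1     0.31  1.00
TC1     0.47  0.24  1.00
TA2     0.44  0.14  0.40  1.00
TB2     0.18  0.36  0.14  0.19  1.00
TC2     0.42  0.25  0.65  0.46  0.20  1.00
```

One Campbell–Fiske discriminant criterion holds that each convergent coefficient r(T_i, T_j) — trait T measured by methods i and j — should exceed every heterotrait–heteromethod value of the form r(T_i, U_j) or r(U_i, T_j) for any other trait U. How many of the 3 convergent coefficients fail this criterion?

0

Checking each validity diagonal entry against its comparison values:
TA (methods 1·2): 0.44 vs {0.18, 0.14, 0.42, 0.40} → pass.
TB (methods 1·2): 0.36 vs {0.14, 0.18, 0.25, 0.14} → pass.
TC (methods 1·2): 0.65 vs {0.40, 0.42, 0.14, 0.25} → pass.
0 of 3 fail.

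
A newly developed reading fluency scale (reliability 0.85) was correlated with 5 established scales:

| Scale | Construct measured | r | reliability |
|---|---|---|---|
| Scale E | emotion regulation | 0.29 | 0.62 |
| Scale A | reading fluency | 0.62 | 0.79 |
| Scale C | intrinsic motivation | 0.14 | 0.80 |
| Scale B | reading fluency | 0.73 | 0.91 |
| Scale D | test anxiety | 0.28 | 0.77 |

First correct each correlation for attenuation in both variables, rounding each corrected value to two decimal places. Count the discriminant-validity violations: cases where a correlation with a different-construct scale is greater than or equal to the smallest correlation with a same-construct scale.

0

Disattenuated r (r / √(r_scale · r_new)):
  Scale E (disc): 0.29 / √(0.62·0.85) = 0.40
  Scale A (conv): 0.62 / √(0.79·0.85) = 0.76
  Scale C (disc): 0.14 / √(0.80·0.85) = 0.17
  Scale B (conv): 0.73 / √(0.91·0.85) = 0.83
  Scale D (disc): 0.28 / √(0.77·0.85) = 0.35
Smallest convergent = 0.76. Discriminant values: 0.40, 0.17, 0.35; count ≥ 0.76 → 0.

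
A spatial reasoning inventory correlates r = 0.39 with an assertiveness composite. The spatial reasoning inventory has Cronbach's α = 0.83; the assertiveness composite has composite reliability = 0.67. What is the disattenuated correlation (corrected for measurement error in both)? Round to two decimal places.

r_true = r_obs / √(r_xx · r_yy) = 0.39 / √(0.83 × 0.67) = 0.39 / √0.5561 = 0.39 / 0.7457 ≈ 0.52.

0.52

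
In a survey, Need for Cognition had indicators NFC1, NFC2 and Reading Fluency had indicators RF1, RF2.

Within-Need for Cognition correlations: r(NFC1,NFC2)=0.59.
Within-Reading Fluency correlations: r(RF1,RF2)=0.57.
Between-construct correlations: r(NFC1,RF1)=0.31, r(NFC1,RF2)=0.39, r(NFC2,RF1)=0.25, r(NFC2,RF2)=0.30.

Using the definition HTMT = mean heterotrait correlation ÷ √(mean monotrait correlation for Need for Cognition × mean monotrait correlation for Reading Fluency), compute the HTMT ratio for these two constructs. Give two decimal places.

0.54

Mean between = 1.25/4 = 0.3125.
Mean within-NFC = 0.59/1 = 0.5900; mean within-RF = 0.57/1 = 0.5700.
Geometric mean = √(0.5900 × 0.5700) = 0.5799.
HTMT = 0.3125 / 0.5799 = 0.54.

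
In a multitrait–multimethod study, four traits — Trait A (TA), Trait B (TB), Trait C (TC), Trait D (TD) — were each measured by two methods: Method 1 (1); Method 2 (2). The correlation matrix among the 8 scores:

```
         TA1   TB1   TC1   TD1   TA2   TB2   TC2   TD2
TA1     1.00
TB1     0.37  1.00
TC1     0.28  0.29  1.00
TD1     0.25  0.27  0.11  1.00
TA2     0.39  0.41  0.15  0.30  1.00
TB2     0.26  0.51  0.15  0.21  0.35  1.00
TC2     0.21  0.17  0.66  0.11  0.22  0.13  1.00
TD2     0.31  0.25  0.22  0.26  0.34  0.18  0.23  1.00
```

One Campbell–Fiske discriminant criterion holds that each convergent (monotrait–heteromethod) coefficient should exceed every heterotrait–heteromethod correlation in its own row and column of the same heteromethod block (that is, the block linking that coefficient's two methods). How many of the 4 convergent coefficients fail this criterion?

2

Checking each validity diagonal entry against its comparison values:
TA (methods 1·2): 0.39 vs {0.26, 0.41, 0.21, 0.15, 0.31, 0.30} → fail.
TB (methods 1·2): 0.51 vs {0.41, 0.26, 0.17, 0.15, 0.25, 0.21} → pass.
TC (methods 1·2): 0.66 vs {0.15, 0.21, 0.15, 0.17, 0.22, 0.11} → pass.
TD (methods 1·2): 0.26 vs {0.30, 0.31, 0.21, 0.25, 0.11, 0.22} → fail.
2 of 4 fail.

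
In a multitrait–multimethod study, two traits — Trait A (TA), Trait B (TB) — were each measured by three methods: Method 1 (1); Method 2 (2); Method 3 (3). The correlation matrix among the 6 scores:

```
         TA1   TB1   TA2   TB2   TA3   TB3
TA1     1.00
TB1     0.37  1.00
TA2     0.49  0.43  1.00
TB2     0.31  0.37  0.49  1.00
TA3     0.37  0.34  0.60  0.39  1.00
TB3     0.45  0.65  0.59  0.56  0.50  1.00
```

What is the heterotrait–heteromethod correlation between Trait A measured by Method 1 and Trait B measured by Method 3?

0.45

Different traits and methods: r(TA1, TB3) = 0.45.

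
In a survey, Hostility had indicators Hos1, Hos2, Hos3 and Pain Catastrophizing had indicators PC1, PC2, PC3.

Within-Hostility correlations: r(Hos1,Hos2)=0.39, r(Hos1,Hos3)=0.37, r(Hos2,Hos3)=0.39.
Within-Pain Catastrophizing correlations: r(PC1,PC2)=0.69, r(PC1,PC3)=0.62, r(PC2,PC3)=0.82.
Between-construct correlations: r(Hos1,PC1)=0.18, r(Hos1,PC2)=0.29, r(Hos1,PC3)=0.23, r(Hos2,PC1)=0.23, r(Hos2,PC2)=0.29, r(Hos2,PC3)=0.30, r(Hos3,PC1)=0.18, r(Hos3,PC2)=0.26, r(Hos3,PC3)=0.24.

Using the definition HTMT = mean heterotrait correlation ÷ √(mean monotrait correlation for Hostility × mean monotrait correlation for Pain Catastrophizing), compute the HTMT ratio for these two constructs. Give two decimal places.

0.47

Between-construct mean = 2.20/9 = 0.2444.
Mean within-Hos = 1.15/3 = 0.3833; mean within-PC = 2.13/3 = 0.7100.
Geometric mean = √(0.3833 × 0.7100) = 0.5217.
HTMT = 0.2444 / 0.5217 = 0.47.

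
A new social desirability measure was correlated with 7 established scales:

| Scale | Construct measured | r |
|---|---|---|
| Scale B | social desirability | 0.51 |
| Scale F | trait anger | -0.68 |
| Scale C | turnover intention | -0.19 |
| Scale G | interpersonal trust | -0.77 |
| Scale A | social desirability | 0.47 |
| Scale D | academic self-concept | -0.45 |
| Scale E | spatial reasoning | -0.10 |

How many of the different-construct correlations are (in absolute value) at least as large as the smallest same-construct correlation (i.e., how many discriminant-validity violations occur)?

2

Convergent (same construct = social desirability): Scale B, Scale A.
Smallest convergent = 0.47. Discriminant |r|: 0.68, 0.19, 0.77, 0.45, 0.10; count ≥ 0.47 → 2.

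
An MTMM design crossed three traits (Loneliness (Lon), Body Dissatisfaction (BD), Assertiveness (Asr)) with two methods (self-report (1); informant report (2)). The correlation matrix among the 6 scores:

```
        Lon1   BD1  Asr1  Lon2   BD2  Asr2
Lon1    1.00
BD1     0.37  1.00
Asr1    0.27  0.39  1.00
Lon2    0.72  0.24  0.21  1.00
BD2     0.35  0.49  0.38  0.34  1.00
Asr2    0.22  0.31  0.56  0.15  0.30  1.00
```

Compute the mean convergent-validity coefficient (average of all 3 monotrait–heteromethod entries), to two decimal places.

0.59

Convergent values: 0.72, 0.49, 0.56; mean = 1.77/3 = 0.59.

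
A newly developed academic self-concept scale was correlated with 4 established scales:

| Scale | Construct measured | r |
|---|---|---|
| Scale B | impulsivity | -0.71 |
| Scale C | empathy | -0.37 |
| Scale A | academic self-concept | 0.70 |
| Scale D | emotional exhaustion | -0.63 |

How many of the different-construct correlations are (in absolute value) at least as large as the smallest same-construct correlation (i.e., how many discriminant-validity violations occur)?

1

Convergent (same construct = academic self-concept): Scale A.
Smallest convergent = 0.70. Discriminant |r|: 0.71, 0.37, 0.63; count ≥ 0.70 → 1.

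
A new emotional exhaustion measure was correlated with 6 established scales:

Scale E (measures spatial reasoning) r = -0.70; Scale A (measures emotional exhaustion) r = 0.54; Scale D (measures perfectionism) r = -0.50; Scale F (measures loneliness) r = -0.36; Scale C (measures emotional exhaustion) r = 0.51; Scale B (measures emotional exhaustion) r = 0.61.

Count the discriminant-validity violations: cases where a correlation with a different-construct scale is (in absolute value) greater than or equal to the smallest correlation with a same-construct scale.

1

Convergent (same construct = emotional exhaustion): Scale A, Scale C, Scale B.
Smallest convergent = 0.51. Discriminant |r|: 0.70, 0.50, 0.36; count ≥ 0.51 → 1.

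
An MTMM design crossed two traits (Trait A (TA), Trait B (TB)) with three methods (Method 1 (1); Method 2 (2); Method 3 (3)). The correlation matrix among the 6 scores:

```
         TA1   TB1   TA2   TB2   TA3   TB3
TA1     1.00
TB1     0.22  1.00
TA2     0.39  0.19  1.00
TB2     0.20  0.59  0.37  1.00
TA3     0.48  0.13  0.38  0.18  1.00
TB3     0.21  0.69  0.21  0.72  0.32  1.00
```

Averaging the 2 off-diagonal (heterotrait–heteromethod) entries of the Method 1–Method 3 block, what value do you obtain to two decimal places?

HTHM values (method 1 × method 3): 0.21, 0.13; mean = 0.34/2 = 0.17.

0.17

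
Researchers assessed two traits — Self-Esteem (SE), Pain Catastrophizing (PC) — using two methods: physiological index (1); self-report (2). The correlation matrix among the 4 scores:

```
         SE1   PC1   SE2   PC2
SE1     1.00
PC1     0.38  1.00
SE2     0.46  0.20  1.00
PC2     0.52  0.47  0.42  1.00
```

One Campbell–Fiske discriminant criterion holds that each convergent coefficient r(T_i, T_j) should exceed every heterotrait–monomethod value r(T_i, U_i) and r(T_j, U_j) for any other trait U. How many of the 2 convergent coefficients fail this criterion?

Convergent coefficients and their comparison sets:
SE (methods 1·2): 0.46 vs {0.38, 0.42} → pass.
PC (methods 1·2): 0.47 vs {0.38, 0.42} → pass.
0 of 2 fail.

0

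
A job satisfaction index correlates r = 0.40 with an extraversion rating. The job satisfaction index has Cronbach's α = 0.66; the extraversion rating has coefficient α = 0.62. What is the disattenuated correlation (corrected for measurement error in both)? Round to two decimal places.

0.63

r_true = r_obs / √(r_xx · r_yy) = 0.40 / √(0.66 × 0.62) = 0.40 / √0.4092 = 0.40 / 0.6397 ≈ 0.63.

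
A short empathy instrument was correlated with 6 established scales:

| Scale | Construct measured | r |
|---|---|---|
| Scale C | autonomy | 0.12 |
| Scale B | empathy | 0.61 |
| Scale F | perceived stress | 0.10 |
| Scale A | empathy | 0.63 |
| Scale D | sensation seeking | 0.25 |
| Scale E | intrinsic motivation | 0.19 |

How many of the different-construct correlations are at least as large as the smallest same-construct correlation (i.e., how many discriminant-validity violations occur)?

0

Convergent (same construct = empathy): Scale B, Scale A.
Smallest convergent = 0.61. Discriminant values: 0.12, 0.10, 0.25, 0.19; count ≥ 0.61 → 0.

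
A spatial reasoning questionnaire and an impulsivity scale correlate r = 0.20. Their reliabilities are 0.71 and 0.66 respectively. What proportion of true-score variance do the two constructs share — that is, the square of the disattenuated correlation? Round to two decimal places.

Disattenuated r = 0.20 / √(0.71 × 0.66) = 0.20 / 0.6845 = 0.2922.
Shared true-score variance = 0.2922² = 0.0854 ≈ 0.09.

0.09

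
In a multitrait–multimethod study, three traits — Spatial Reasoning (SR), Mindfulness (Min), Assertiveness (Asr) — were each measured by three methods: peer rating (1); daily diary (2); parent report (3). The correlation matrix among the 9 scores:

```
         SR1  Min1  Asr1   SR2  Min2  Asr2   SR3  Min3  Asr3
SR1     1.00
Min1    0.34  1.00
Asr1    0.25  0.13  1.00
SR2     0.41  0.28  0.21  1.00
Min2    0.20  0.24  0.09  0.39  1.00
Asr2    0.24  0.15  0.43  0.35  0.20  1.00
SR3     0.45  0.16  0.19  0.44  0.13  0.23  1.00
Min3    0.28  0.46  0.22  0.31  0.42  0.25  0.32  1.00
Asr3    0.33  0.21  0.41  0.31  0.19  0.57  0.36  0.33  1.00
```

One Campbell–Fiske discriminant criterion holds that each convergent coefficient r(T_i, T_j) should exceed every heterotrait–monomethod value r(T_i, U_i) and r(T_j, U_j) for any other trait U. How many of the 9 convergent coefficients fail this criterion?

1

Convergent coefficients and their comparison sets:
SR (methods 1·2): 0.41 vs {0.34, 0.39, 0.25, 0.35} → pass.
SR (methods 1·3): 0.45 vs {0.34, 0.32, 0.25, 0.36} → pass.
SR (methods 2·3): 0.44 vs {0.39, 0.32, 0.35, 0.36} → pass.
Min (methods 1·2): 0.24 vs {0.34, 0.39, 0.13, 0.20} → fail.
Min (methods 1·3): 0.46 vs {0.34, 0.32, 0.13, 0.33} → pass.
Min (methods 2·3): 0.42 vs {0.39, 0.32, 0.20, 0.33} → pass.
Asr (methods 1·2): 0.43 vs {0.25, 0.35, 0.13, 0.20} → pass.
Asr (methods 1·3): 0.41 vs {0.25, 0.36, 0.13, 0.33} → pass.
Asr (methods 2·3): 0.57 vs {0.35, 0.36, 0.20, 0.33} → pass.
1 of 9 fail.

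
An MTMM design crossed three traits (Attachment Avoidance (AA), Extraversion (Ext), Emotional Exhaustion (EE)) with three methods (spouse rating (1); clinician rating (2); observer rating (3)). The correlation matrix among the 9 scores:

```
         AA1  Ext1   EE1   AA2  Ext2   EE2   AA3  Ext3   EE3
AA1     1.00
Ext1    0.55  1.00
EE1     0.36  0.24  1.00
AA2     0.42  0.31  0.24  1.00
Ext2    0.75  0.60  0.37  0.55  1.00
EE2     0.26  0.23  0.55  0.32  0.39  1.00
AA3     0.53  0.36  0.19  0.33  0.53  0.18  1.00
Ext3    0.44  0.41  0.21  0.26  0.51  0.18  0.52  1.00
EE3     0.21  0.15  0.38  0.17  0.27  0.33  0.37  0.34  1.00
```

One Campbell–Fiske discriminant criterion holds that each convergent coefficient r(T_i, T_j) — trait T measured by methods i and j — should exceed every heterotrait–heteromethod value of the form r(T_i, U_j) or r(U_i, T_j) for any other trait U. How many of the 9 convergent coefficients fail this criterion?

5

Convergent coefficients and their comparison sets:
AA (methods 1·2): 0.42 vs {0.75, 0.31, 0.26, 0.24} → fail.
AA (methods 1·3): 0.53 vs {0.44, 0.36, 0.21, 0.19} → pass.
AA (methods 2·3): 0.33 vs {0.26, 0.53, 0.17, 0.18} → fail.
Ext (methods 1·2): 0.60 vs {0.31, 0.75, 0.23, 0.37} → fail.
Ext (methods 1·3): 0.41 vs {0.36, 0.44, 0.15, 0.21} → fail.
Ext (methods 2·3): 0.51 vs {0.53, 0.26, 0.27, 0.18} → fail.
EE (methods 1·2): 0.55 vs {0.24, 0.26, 0.37, 0.23} → pass.
EE (methods 1·3): 0.38 vs {0.19, 0.21, 0.21, 0.15} → pass.
EE (methods 2·3): 0.33 vs {0.18, 0.17, 0.18, 0.27} → pass.
5 of 9 fail.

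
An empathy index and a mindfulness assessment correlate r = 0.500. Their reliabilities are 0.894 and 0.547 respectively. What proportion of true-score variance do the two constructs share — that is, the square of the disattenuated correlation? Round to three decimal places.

Disattenuated r = 0.500 / √(0.894 × 0.547) = 0.500 / 0.6993 = 0.7150.
Shared true-score variance = 0.7150² = 0.5112 ≈ 0.511.

0.511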